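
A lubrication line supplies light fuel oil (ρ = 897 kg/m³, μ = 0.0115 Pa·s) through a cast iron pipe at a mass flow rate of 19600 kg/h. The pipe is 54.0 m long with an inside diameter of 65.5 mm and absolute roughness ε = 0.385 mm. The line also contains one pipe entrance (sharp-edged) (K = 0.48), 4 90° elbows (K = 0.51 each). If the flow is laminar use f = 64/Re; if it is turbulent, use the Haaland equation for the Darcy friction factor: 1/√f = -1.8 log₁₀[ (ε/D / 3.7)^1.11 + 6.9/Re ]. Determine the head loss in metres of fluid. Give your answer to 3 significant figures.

h_f ≈ 5.73 m

ṁ = 19600 kg/h = 19600/3600 = 5.444 kg/s.
A = πD²/4 = π(0.0655)²/4 = 0.00337 m²; mean velocity V = ṁ/(ρA) = 5.444/(897 · 0.00337) = 1.801 m/s.
Reynolds number Re = ρVD/μ = 897 · 1.801 · 0.0655 / 0.0115 = 9203.
Re > 4000 → turbulent. Relative roughness ε/D = 0.000385/0.0655 = 0.00588. Haaland: 1/√f = -1.8 log₁₀[(0.00588/3.7)^1.11 + 6.9/9203] = -1.8 log₁₀[0.000782 + 0.00075] = 5.067, so f = 0.03895.
Total minor-loss coefficient ΣK = 1·0.48 + 4·0.51 = 2.52.
ΔP = [f·L/D + ΣK]·(ρV²/2) = [0.03895·54/0.0655 + 2.52]·(897·1.801²/2) = [32.11 + 2.52]·1455 = 5.04e+04 Pa.
Head loss h_f = ΔP/(ρg) = 5.04e+04/(897·9.81) = 5.73 m.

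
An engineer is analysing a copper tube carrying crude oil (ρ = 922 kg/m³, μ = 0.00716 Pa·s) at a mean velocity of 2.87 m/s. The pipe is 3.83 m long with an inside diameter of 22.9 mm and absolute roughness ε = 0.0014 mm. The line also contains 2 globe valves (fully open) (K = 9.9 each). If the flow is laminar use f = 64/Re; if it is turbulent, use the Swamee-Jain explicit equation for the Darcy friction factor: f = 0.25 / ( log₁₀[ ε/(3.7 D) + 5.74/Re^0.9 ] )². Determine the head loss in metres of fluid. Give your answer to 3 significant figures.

h_f ≈ 10.6 m

Reynolds number Re = ρVD/μ = 922 · 2.87 · 0.0229 / 0.00716 = 8463.
Re > 4000 → turbulent. Relative roughness ε/D = 1.4e-06/0.0229 = 6.11e-05. Swamee-Jain: f = 0.25/(log₁₀[6.11e-05/3.7 + 5.74/8463^0.9])² = 0.25/(log₁₀[1.65e-05 + 0.00168])² = 0.25/(-2.772)² = 0.03254.
Total minor-loss coefficient ΣK = 2·9.9 = 19.8.
ΔP = [f·L/D + ΣK]·(ρV²/2) = [0.03254·3.83/0.0229 + 19.8]·(922·2.87²/2) = [5.443 + 19.8]·3797 = 9.585e+04 Pa.
Head loss h_f = ΔP/(ρg) = 9.585e+04/(922·9.81) = 10.6 m.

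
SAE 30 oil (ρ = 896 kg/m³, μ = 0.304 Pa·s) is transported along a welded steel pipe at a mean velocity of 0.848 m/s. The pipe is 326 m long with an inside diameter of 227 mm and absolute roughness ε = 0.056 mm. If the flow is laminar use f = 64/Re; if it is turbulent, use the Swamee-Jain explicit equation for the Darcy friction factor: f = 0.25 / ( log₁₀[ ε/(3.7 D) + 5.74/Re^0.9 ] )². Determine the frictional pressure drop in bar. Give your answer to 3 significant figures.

ΔP ≈ 0.522 bar

Reynolds number Re = ρVD/μ = 896 · 0.848 · 0.227 / 0.304 = 567.4.
Re < 2300 → laminar flow, so f = 64/Re = 64/567.4 = 0.1128 (the turbulent correlation is not needed).
Darcy-Weisbach: ΔP = f(L/D)(ρV²/2) = 0.1128·(326/0.227)·(896·0.848²/2) = 0.1128·1436·322.2 = 5.219e+04 Pa.
ΔP = 5.219e+04 Pa = 0.522 bar.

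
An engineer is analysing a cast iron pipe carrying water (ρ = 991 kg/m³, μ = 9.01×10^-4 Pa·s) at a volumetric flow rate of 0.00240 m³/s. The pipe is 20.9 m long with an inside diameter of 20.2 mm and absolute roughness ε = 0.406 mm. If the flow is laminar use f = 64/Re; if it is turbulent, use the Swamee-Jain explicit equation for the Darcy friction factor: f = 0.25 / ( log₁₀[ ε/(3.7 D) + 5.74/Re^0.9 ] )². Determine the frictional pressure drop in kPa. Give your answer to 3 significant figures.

ΔP ≈ 1410 kPa

Cross-sectional area A = πD²/4 = π(0.0202)²/4 = 0.0003205 m²; mean velocity V = Q/A = 0.0024/0.0003205 = 7.489 m/s.
Reynolds number Re = ρVD/μ = 991 · 7.489 · 0.0202 / 0.000901 = 1.664e+05.
Re > 4000 → turbulent. Relative roughness ε/D = 0.000406/0.0202 = 0.0201. Swamee-Jain: f = 0.25/(log₁₀[0.0201/3.7 + 5.74/1.664e+05^0.9])² = 0.25/(log₁₀[0.00543 + 0.000115])² = 0.25/(-2.256)² = 0.04912.
Darcy-Weisbach: ΔP = f(L/D)(ρV²/2) = 0.04912·(20.9/0.0202)·(991·7.489²/2) = 0.04912·1035·2.779e+04 = 1.412e+06 Pa.
ΔP = 1.412e+06 Pa = 1410 kPa.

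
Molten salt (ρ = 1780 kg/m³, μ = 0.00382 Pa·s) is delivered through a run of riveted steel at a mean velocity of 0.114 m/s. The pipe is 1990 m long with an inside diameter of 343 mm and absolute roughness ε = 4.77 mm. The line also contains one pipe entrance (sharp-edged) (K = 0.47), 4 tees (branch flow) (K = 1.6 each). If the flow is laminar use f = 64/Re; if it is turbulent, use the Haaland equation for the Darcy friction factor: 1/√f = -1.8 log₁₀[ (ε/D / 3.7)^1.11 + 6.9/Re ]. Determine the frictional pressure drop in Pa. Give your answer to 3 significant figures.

ΔP ≈ 3100 Pa

Reynolds number Re = ρVD/μ = 1780 · 0.114 · 0.343 / 0.00382 = 1.822e+04.
Re > 4000 → turbulent. Relative roughness ε/D = 0.00477/0.343 = 0.0139. Haaland: 1/√f = -1.8 log₁₀[(0.0139/3.7)^1.11 + 6.9/1.822e+04] = -1.8 log₁₀[0.00203 + 0.000379] = 4.712, so f = 0.04505.
Total minor-loss coefficient ΣK = 1·0.47 + 4·1.6 = 6.87.
ΔP = [f·L/D + ΣK]·(ρV²/2) = [0.04505·1990/0.343 + 6.87]·(1780·0.114²/2) = [261.3 + 6.87]·11.57 = 3102 Pa.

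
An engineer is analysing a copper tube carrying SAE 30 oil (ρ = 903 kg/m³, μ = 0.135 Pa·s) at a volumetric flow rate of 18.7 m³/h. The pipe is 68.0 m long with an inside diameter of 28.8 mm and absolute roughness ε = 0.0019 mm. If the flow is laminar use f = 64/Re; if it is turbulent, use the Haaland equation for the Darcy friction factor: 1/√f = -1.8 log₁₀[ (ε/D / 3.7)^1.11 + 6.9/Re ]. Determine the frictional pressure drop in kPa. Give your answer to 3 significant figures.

ΔP ≈ 2820 kPa

Q = 18.7 m³/h = 18.7/3600 = 0.005194 m³/s.
Cross-sectional area A = πD²/4 = π(0.0288)²/4 = 0.0006514 m²; mean velocity V = Q/A = 0.005194/0.0006514 = 7.974 m/s.
Reynolds number Re = ρVD/μ = 903 · 7.974 · 0.0288 / 0.135 = 1536.
Re < 2300 → laminar flow, so f = 64/Re = 64/1536 = 0.04166 (the turbulent correlation is not needed).
Darcy-Weisbach: ΔP = f(L/D)(ρV²/2) = 0.04166·(68/0.0288)·(903·7.974²/2) = 0.04166·2361·2.871e+04 = 2.824e+06 Pa.
ΔP = 2.824e+06 Pa = 2820 kPa.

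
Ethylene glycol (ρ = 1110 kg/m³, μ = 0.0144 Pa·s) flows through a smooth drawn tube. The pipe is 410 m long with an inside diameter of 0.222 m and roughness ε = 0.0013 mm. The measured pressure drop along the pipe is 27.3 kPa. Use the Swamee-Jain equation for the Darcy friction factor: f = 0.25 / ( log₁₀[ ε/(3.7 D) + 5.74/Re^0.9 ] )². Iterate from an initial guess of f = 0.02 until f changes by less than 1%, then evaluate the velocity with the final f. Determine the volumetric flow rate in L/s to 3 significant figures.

Q ≈ 38.5 L/s

Rearranging Darcy-Weisbach: V = √(2·ΔP·D/(f·L·ρ)). With ε/D = 1.3e-06/0.222 = 5.86e-06, iterate starting from f = 0.02:
  f = 0.02 → V = √(2·2.73e+04·0.222/(0.02·410·1110)) = 1.154 m/s; Re = ρVD/μ = 1.975e+04; f → 0.02591
  f = 0.02591 → V = 1.014 m/s; Re = 1.735e+04; f → 0.02677
  f = 0.02677 → V = 0.9974 m/s; Re = 1.707e+04; f → 0.02689
Converged (Δf/f < 1%). With the final f = 0.02689: V = √(2·2.73e+04·0.222/(0.02689·410·1110)) = 0.9953 m/s.
Q = V·A = 0.9953·(π/4·0.222²) = 0.03852 m³/s = 38.5 L/s.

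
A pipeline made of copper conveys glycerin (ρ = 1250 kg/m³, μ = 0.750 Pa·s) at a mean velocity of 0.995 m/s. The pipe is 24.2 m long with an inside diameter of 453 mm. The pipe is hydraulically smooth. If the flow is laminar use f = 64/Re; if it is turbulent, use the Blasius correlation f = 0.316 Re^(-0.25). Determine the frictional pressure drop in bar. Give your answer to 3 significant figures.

Reynolds number Re = ρVD/μ = 1250 · 0.995 · 0.453 / 0.75 = 751.2.
Re < 2300 → laminar flow, so f = 64/Re = 64/751.2 = 0.08519 (the turbulent correlation is not needed).
Darcy-Weisbach: ΔP = f(L/D)(ρV²/2) = 0.08519·(24.2/0.453)·(1250·0.995²/2) = 0.08519·53.42·618.8 = 2816 Pa.
ΔP = 2816 Pa = 0.0282 bar.

ΔP ≈ 0.0282 bar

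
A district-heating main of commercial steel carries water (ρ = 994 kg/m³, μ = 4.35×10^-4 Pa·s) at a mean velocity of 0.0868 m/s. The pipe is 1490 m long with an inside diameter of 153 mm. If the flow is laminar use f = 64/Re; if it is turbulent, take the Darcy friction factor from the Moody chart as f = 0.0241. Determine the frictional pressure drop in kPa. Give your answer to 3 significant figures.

ΔP ≈ 0.879 kPa

Reynolds number Re = ρVD/μ = 994 · 0.0868 · 0.153 / 0.000435 = 3.035e+04.
Re > 4000 → turbulent; use the Moody-chart value f = 0.0241.
Darcy-Weisbach: ΔP = f(L/D)(ρV²/2) = 0.0241·(1490/0.153)·(994·0.0868²/2) = 0.0241·9739·3.745 = 878.8 Pa.
ΔP = 878.8 Pa = 0.879 kPa.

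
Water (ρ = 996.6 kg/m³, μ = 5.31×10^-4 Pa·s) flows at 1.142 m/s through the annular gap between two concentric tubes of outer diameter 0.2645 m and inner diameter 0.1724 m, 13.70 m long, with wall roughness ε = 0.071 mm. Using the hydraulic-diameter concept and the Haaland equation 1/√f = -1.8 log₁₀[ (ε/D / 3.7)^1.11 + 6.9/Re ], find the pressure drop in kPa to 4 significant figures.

Hydraulic diameter D_h = 4A/P = D_o - D_i = 0.2645 - 0.1724 = 0.0921 m.
Re = ρVD_h/μ = 996.6·1.142·0.0921/0.000531 = 1.974e+05.
ε/D_h = 7.1e-05/0.0921 = 0.000771; Haaland gives 1/√f = -1.8 log₁₀[8.2e-05+3.5e-05] = 7.078, so f = 0.01996.
ΔP = f(L/D_h)(ρV²/2) = 0.01996·13.7/0.0921·649.9 = 1930 Pa.
ΔP = 1.930 kPa.

ΔP ≈ 1.930 kPa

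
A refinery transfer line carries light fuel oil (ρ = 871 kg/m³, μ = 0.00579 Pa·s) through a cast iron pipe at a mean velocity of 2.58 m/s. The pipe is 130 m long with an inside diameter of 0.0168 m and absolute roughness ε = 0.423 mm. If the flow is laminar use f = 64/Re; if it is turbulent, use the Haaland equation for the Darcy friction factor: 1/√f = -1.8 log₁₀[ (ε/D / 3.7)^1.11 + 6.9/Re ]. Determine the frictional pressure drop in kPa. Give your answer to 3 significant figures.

ΔP ≈ 1310 kPa

Reynolds number Re = ρVD/μ = 871 · 2.58 · 0.0168 / 0.00579 = 6520.
Re > 4000 → turbulent. Relative roughness ε/D = 0.000423/0.0168 = 0.0252. Haaland: 1/√f = -1.8 log₁₀[(0.0252/3.7)^1.11 + 6.9/6520] = -1.8 log₁₀[0.00393 + 0.00106] = 4.144, so f = 0.05824.
Darcy-Weisbach: ΔP = f(L/D)(ρV²/2) = 0.05824·(130/0.0168)·(871·2.58²/2) = 0.05824·7738·2899 = 1.306e+06 Pa.
ΔP = 1.306e+06 Pa = 1310 kPa.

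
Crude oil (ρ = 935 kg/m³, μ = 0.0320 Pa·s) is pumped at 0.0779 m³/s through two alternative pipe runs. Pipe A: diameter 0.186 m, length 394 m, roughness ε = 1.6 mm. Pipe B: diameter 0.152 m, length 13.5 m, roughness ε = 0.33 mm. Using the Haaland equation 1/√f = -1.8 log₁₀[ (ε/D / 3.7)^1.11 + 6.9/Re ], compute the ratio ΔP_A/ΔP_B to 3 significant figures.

Pipe A: V = Q/A = 0.0779/0.02717 = 2.867 m/s; Re = 1.558e+04; ε/D = 0.0086; Haaland → f = 0.03976; ΔP_A = f(L/D)(ρV²/2) = 3.236e+05 Pa.
Pipe B: V = Q/A = 0.0779/0.01815 = 4.293 m/s; Re = 1.907e+04; ε/D = 0.00217; Haaland → f = 0.03001; ΔP_B = f(L/D)(ρV²/2) = 2.296e+04 Pa.
ΔP_A/ΔP_B = 3.236e+05/2.296e+04 = 14.1.

ΔP_A/ΔP_B ≈ 14.1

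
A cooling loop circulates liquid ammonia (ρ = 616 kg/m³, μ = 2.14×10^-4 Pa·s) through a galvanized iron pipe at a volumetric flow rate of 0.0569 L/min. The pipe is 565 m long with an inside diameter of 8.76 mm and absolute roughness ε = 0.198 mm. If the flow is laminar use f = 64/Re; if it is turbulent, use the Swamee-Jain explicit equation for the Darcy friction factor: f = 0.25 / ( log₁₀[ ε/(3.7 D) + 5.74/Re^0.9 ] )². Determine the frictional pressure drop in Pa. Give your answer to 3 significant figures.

Q = 0.0569 L/min = 0.0569/60000 = 9.483e-07 m³/s.
Cross-sectional area A = πD²/4 = π(0.00876)²/4 = 6.027e-05 m²; mean velocity V = Q/A = 9.483e-07/6.027e-05 = 0.01573 m/s.
Reynolds number Re = ρVD/μ = 616 · 0.01573 · 0.00876 / 0.000214 = 396.8.
Re < 2300 → laminar flow, so f = 64/Re = 64/396.8 = 0.1613 (the turbulent correlation is not needed).
Darcy-Weisbach: ΔP = f(L/D)(ρV²/2) = 0.1613·(565/0.00876)·(616·0.01573²/2) = 0.1613·6.45e+04·0.07626 = 793.4 Pa.

ΔP ≈ 793 Pa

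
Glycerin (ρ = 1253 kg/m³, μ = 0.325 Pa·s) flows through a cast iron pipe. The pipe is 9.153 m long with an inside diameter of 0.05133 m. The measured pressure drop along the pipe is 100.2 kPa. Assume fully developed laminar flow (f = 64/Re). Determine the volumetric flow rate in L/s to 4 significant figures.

For laminar flow, f = 64/Re with Re = ρVD/μ, so Darcy-Weisbach reduces to ΔP = 32μLV/D². Solving for V: V = ΔP·D²/(32μL) = 1.002e+05·(0.05133)²/(32·0.325·9.153) = 2.773 m/s.
Check: Re = ρVD/μ = 1253·2.773·0.05133/0.325 = 548.8 < 2300, so the laminar assumption holds.
Q = V·A = 2.773·(π/4·0.05133²) = 0.005739 m³/s = 5.739 L/s.

Q ≈ 5.739 L/s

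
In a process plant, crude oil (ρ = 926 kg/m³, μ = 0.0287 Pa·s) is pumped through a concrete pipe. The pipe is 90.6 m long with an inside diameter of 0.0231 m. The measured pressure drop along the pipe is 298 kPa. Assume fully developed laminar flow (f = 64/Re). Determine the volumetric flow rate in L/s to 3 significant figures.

For laminar flow, f = 64/Re with Re = ρVD/μ, so Darcy-Weisbach reduces to ΔP = 32μLV/D². Solving for V: V = ΔP·D²/(32μL) = 2.98e+05·(0.0231)²/(32·0.0287·90.6) = 1.911 m/s.
Check: Re = ρVD/μ = 926·1.911·0.0231/0.0287 = 1424 < 2300, so the laminar assumption holds.
Q = V·A = 1.911·(π/4·0.0231²) = 0.0008009 m³/s = 0.801 L/s.

Q ≈ 0.801 L/s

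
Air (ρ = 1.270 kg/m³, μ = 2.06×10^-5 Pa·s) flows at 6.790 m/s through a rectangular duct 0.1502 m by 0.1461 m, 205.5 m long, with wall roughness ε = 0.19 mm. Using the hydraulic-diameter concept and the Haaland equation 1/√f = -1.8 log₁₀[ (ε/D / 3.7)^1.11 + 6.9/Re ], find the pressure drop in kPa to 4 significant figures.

Hydraulic diameter D_h = 4A/P = 4·(0.1502·0.1461)/(2·(0.1502+0.1461)) = 0.08778/0.5926 = 0.1481 m.
Re = ρVD_h/μ = 1.27·6.79·0.1481/2.06e-05 = 6.2e+04.
ε/D_h = 0.00019/0.1481 = 0.00128; Haaland gives 1/√f = -1.8 log₁₀[0.000144+0.000111] = 6.466, so f = 0.02392.
ΔP = f(L/D_h)(ρV²/2) = 0.02392·205.5/0.1481·29.28 = 971.4 Pa.
ΔP = 0.9714 kPa.

ΔP ≈ 0.9714 kPa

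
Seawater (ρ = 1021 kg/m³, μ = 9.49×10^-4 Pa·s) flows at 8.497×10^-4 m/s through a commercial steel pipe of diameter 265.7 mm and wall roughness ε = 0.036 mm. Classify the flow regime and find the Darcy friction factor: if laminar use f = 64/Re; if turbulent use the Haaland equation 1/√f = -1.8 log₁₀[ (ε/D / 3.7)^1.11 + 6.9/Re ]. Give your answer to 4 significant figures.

Re = ρVD/μ = 1021·0.0008497·0.2657/0.000949 = 242.9.
Re < 2300 → laminar, so f = 64/Re = 0.2635 (roughness is irrelevant in laminar flow).

f ≈ 0.2635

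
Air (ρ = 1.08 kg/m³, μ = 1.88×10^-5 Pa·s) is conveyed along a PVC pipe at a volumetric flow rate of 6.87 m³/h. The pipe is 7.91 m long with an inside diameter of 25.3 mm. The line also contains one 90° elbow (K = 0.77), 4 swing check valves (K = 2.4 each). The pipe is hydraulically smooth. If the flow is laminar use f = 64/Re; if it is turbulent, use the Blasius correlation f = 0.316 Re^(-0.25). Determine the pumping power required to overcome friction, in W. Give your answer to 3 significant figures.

P ≈ 0.324 W

Q = 6.87 m³/h = 6.87/3600 = 0.001908 m³/s.
Cross-sectional area A = πD²/4 = π(0.0253)²/4 = 0.0005027 m²; mean velocity V = Q/A = 0.001908/0.0005027 = 3.796 m/s.
Reynolds number Re = ρVD/μ = 1.08 · 3.796 · 0.0253 / 1.88e-05 = 5517.
Re > 4000 → turbulent. Smooth-pipe (Blasius): f = 0.316 Re^(-0.25) = 0.316/(5517)^0.25 = 0.03667.
Total minor-loss coefficient ΣK = 1·0.77 + 4·2.4 = 10.4.
ΔP = [f·L/D + ΣK]·(ρV²/2) = [0.03667·7.91/0.0253 + 10.4]·(1.08·3.796²/2) = [11.46 + 10.4]·7.781 = 169.9 Pa.
Pumping power P = QΔP = 0.001908·169.9 = 0.3242 W = 0.324 W.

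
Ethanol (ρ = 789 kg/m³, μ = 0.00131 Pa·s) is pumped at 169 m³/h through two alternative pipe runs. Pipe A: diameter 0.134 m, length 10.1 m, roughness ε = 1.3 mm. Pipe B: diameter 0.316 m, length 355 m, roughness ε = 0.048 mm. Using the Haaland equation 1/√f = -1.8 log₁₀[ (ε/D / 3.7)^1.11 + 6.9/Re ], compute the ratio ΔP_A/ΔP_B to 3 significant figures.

Pipe A: V = Q/A = 0.04694/0.0141 = 3.329 m/s; Re = 2.687e+05; ε/D = 0.0097; Haaland → f = 0.03781; ΔP_A = f(L/D)(ρV²/2) = 1.246e+04 Pa.
Pipe B: V = Q/A = 0.04694/0.07843 = 0.5986 m/s; Re = 1.139e+05; ε/D = 0.000152; Haaland → f = 0.01809; ΔP_B = f(L/D)(ρV²/2) = 2873 Pa.
ΔP_A/ΔP_B = 1.246e+04/2873 = 4.34.

ΔP_A/ΔP_B ≈ 4.34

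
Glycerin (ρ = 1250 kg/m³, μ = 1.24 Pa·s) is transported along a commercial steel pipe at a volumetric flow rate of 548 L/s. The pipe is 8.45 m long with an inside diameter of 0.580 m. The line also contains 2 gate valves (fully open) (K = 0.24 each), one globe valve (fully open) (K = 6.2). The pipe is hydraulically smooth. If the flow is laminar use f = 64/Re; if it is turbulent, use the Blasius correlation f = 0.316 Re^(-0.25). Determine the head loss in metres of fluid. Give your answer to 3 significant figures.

Q = 548 L/s = 548/1000 = 0.548 m³/s.
Cross-sectional area A = πD²/4 = π(0.58)²/4 = 0.2642 m²; mean velocity V = Q/A = 0.548/0.2642 = 2.074 m/s.
Reynolds number Re = ρVD/μ = 1250 · 2.074 · 0.58 / 1.24 = 1213.
Re < 2300 → laminar flow, so f = 64/Re = 64/1213 = 0.05278 (the turbulent correlation is not needed).
Total minor-loss coefficient ΣK = 2·0.24 + 1·6.2 = 6.68.
ΔP = [f·L/D + ΣK]·(ρV²/2) = [0.05278·8.45/0.58 + 6.68]·(1250·2.074²/2) = [0.7689 + 6.68]·2689 = 2.003e+04 Pa.
Head loss h_f = ΔP/(ρg) = 2.003e+04/(1250·9.81) = 1.63 m.

h_f ≈ 1.63 m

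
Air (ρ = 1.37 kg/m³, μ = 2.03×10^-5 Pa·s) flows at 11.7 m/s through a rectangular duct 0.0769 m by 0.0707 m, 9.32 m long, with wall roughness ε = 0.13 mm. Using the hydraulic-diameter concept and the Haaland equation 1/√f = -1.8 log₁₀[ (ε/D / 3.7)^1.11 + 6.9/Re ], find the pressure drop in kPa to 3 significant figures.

ΔP ≈ 0.301 kPa

Hydraulic diameter D_h = 4A/P = 4·(0.0769·0.0707)/(2·(0.0769+0.0707)) = 0.02175/0.2952 = 0.07367 m.
Re = ρVD_h/μ = 1.37·11.7·0.07367/2.03e-05 = 5.817e+04.
ε/D_h = 0.00013/0.07367 = 0.00176; Haaland gives 1/√f = -1.8 log₁₀[0.000206+0.000119] = 6.28, so f = 0.02535.
ΔP = f(L/D_h)(ρV²/2) = 0.02535·9.32/0.07367·93.77 = 300.8 Pa.
ΔP = 0.301 kPa.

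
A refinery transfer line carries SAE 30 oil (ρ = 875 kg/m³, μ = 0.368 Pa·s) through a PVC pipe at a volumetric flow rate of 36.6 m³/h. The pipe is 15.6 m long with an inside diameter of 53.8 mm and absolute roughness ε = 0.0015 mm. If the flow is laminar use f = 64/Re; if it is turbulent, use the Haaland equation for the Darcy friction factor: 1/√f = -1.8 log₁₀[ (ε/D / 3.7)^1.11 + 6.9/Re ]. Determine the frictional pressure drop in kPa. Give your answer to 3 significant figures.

Q = 36.6 m³/h = 36.6/3600 = 0.01017 m³/s.
Cross-sectional area A = πD²/4 = π(0.0538)²/4 = 0.002273 m²; mean velocity V = Q/A = 0.01017/0.002273 = 4.472 m/s.
Reynolds number Re = ρVD/μ = 875 · 4.472 · 0.0538 / 0.368 = 572.1.
Re < 2300 → laminar flow, so f = 64/Re = 64/572.1 = 0.1119 (the turbulent correlation is not needed).
Darcy-Weisbach: ΔP = f(L/D)(ρV²/2) = 0.1119·(15.6/0.0538)·(875·4.472²/2) = 0.1119·290·8750 = 2.838e+05 Pa.
ΔP = 2.838e+05 Pa = 284 kPa.

ΔP ≈ 284 kPa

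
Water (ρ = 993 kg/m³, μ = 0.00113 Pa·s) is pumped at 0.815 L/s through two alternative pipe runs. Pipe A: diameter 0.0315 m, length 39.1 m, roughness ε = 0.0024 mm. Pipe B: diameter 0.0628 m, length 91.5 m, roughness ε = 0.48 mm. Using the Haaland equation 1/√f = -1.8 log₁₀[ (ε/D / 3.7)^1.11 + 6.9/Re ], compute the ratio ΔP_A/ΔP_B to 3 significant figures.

Pipe A: V = Q/A = 0.000815/0.0007793 = 1.046 m/s; Re = 2.895e+04; ε/D = 7.62e-05; Haaland → f = 0.02366; ΔP_A = f(L/D)(ρV²/2) = 1.595e+04 Pa.
Pipe B: V = Q/A = 0.000815/0.003097 = 0.2631 m/s; Re = 1.452e+04; ε/D = 0.00764; Haaland → f = 0.03888; ΔP_B = f(L/D)(ρV²/2) = 1947 Pa.
ΔP_A/ΔP_B = 1.595e+04/1947 = 8.19.

ΔP_A/ΔP_B ≈ 8.19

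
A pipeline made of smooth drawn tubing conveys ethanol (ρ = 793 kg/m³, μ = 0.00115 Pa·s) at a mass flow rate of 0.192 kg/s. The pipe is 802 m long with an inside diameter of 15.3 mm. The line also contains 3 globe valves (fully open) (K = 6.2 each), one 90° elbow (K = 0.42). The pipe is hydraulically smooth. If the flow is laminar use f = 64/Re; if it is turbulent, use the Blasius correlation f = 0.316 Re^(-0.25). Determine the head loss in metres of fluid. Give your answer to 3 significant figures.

h_f ≈ 137 m

A = πD²/4 = π(0.0153)²/4 = 0.0001839 m²; mean velocity V = ṁ/(ρA) = 0.192/(793 · 0.0001839) = 1.317 m/s.
Reynolds number Re = ρVD/μ = 793 · 1.317 · 0.0153 / 0.00115 = 1.389e+04.
Re > 4000 → turbulent. Smooth-pipe (Blasius): f = 0.316 Re^(-0.25) = 0.316/(1.389e+04)^0.25 = 0.02911.
Total minor-loss coefficient ΣK = 3·6.2 + 1·0.42 = 19.
ΔP = [f·L/D + ΣK]·(ρV²/2) = [0.02911·802/0.0153 + 19]·(793·1.317²/2) = [1526 + 19]·687.6 = 1.062e+06 Pa.
Head loss h_f = ΔP/(ρg) = 1.062e+06/(793·9.81) = 137 m.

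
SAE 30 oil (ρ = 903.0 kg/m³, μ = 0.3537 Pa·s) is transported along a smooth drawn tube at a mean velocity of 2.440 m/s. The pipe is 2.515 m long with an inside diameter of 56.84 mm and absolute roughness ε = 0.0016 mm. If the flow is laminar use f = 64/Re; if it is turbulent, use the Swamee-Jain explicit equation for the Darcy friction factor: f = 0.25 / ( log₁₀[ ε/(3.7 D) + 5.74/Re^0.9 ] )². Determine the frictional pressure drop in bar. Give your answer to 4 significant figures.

ΔP ≈ 0.2150 bar

Reynolds number Re = ρVD/μ = 903 · 2.44 · 0.05684 / 0.354 = 354.1.
Re < 2300 → laminar flow, so f = 64/Re = 64/354.1 = 0.1808 (the turbulent correlation is not needed).
Darcy-Weisbach: ΔP = f(L/D)(ρV²/2) = 0.1808·(2.515/0.05684)·(903·2.44²/2) = 0.1808·44.25·2688 = 2.15e+04 Pa.
ΔP = 2.15e+04 Pa = 0.2150 bar.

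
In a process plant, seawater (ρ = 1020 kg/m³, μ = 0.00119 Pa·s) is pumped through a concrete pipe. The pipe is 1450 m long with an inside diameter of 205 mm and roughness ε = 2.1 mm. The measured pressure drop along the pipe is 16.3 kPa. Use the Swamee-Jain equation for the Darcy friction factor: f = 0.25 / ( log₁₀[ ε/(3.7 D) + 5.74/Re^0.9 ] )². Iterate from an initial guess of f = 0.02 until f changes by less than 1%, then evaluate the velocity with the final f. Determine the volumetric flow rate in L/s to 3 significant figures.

Q ≈ 11.2 L/s

Rearranging Darcy-Weisbach: V = √(2·ΔP·D/(f·L·ρ)). With ε/D = 0.0021/0.205 = 0.0102, iterate starting from f = 0.02:
  f = 0.02 → V = √(2·1.63e+04·0.205/(0.02·1450·1020)) = 0.4753 m/s; Re = ρVD/μ = 8.352e+04; f → 0.0392
  f = 0.0392 → V = 0.3395 m/s; Re = 5.966e+04; f → 0.03954
Converged (Δf/f < 1%). With the final f = 0.03954: V = √(2·1.63e+04·0.205/(0.03954·1450·1020)) = 0.3381 m/s.
Q = V·A = 0.3381·(π/4·0.205²) = 0.01116 m³/s = 11.2 L/s.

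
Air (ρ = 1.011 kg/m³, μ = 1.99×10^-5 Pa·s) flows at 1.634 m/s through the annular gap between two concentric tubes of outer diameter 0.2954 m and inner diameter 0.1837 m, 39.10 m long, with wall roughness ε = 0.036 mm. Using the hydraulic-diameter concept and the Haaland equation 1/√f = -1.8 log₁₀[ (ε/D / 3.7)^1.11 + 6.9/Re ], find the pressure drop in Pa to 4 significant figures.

Hydraulic diameter D_h = 4A/P = D_o - D_i = 0.2954 - 0.1837 = 0.1117 m.
Re = ρVD_h/μ = 1.011·1.634·0.1117/1.99e-05 = 9273.
ε/D_h = 3.6e-05/0.1117 = 0.000322; Haaland gives 1/√f = -1.8 log₁₀[3.11e-05+0.000744] = 5.599, so f = 0.0319.
ΔP = f(L/D_h)(ρV²/2) = 0.0319·39.1/0.1117·1.35 = 15.07 Pa.

ΔP ≈ 15.07 Pa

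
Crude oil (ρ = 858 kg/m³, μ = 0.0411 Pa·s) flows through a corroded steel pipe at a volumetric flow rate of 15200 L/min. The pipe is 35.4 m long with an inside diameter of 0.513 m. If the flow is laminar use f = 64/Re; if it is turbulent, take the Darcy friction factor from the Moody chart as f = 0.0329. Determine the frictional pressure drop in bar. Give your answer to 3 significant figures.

Q = 15200 L/min = 15200/60000 = 0.2533 m³/s.
Cross-sectional area A = πD²/4 = π(0.513)²/4 = 0.2067 m²; mean velocity V = Q/A = 0.2533/0.2067 = 1.226 m/s.
Reynolds number Re = ρVD/μ = 858 · 1.226 · 0.513 / 0.0411 = 1.313e+04.
Re > 4000 → turbulent; use the Moody-chart value f = 0.0329.
Darcy-Weisbach: ΔP = f(L/D)(ρV²/2) = 0.0329·(35.4/0.513)·(858·1.226²/2) = 0.0329·69.01·644.5 = 1463 Pa.
ΔP = 1463 Pa = 0.0146 bar.

ΔP ≈ 0.0146 bar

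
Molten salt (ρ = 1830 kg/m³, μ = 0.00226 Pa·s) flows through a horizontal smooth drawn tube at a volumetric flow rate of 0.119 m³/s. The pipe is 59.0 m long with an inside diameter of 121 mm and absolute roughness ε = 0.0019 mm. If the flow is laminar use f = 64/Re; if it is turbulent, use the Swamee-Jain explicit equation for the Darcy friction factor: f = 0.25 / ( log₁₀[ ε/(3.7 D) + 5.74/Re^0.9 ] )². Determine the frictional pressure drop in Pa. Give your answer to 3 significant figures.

Cross-sectional area A = πD²/4 = π(0.121)²/4 = 0.0115 m²; mean velocity V = Q/A = 0.119/0.0115 = 10.35 m/s.
Reynolds number Re = ρVD/μ = 1830 · 10.35 · 0.121 / 0.00226 = 1.014e+06.
Re > 4000 → turbulent. Relative roughness ε/D = 1.9e-06/0.121 = 1.57e-05. Swamee-Jain: f = 0.25/(log₁₀[1.57e-05/3.7 + 5.74/1.014e+06^0.9])² = 0.25/(log₁₀[4.24e-06 + 2.26e-05])² = 0.25/(-4.572)² = 0.01196.
Darcy-Weisbach: ΔP = f(L/D)(ρV²/2) = 0.01196·(59/0.121)·(1830·10.35²/2) = 0.01196·487.6·9.799e+04 = 5.715e+05 Pa.

ΔP ≈ 572000 Pa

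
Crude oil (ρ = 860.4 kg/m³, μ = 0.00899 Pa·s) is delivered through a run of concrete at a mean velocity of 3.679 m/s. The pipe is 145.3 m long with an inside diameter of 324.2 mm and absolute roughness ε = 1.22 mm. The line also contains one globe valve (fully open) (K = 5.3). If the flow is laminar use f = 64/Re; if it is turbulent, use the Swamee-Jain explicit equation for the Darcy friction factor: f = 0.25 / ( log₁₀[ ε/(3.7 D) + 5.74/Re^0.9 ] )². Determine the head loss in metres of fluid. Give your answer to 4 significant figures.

Reynolds number Re = ρVD/μ = 860.4 · 3.679 · 0.3242 / 0.00899 = 1.142e+05.
Re > 4000 → turbulent. Relative roughness ε/D = 0.00122/0.3242 = 0.00376. Swamee-Jain: f = 0.25/(log₁₀[0.00376/3.7 + 5.74/1.142e+05^0.9])² = 0.25/(log₁₀[0.00102 + 0.000161])² = 0.25/(-2.929)² = 0.02915.
Total minor-loss coefficient ΣK = 1·5.3 = 5.3.
ΔP = [f·L/D + ΣK]·(ρV²/2) = [0.02915·145.3/0.3242 + 5.3]·(860.4·3.679²/2) = [13.06 + 5.3]·5823 = 1.069e+05 Pa.
Head loss h_f = ΔP/(ρg) = 1.069e+05/(860.4·9.81) = 12.67 m.

h_f ≈ 12.67 m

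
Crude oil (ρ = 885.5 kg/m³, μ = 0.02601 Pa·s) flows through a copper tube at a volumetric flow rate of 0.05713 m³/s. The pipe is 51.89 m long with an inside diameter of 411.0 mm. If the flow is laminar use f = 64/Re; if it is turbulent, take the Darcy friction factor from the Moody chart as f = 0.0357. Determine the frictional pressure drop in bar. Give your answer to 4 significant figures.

ΔP ≈ 0.003700 bar

Cross-sectional area A = πD²/4 = π(0.411)²/4 = 0.1327 m²; mean velocity V = Q/A = 0.05713/0.1327 = 0.4306 m/s.
Reynolds number Re = ρVD/μ = 885.5 · 0.4306 · 0.411 / 0.026 = 6025.
Re > 4000 → turbulent; use the Moody-chart value f = 0.0357.
Darcy-Weisbach: ΔP = f(L/D)(ρV²/2) = 0.0357·(51.89/0.411)·(885.5·0.4306²/2) = 0.0357·126.3·82.1 = 370 Pa.
ΔP = 370 Pa = 0.003700 bar.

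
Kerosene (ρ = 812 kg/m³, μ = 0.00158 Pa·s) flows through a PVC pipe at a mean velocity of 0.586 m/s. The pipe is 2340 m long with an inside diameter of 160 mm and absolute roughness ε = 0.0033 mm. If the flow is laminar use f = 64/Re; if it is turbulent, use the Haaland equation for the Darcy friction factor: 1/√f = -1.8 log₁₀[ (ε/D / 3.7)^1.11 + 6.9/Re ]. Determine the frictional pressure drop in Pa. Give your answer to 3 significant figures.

Reynolds number Re = ρVD/μ = 812 · 0.586 · 0.16 / 0.00158 = 4.819e+04.
Re > 4000 → turbulent. Relative roughness ε/D = 3.3e-06/0.16 = 2.06e-05. Haaland: 1/√f = -1.8 log₁₀[(2.06e-05/3.7)^1.11 + 6.9/4.819e+04] = -1.8 log₁₀[1.47e-06 + 0.000143] = 6.911, so f = 0.02094.
Darcy-Weisbach: ΔP = f(L/D)(ρV²/2) = 0.02094·(2340/0.16)·(812·0.586²/2) = 0.02094·1.462e+04·139.4 = 4.269e+04 Pa.

ΔP ≈ 42700 Pa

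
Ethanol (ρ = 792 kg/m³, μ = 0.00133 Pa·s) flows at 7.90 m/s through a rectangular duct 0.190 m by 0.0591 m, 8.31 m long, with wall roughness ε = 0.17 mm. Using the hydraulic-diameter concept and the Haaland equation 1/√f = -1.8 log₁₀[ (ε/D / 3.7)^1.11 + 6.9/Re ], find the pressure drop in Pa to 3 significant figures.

Hydraulic diameter D_h = 4A/P = 4·(0.19·0.0591)/(2·(0.19+0.0591)) = 0.04492/0.4982 = 0.09016 m.
Re = ρVD_h/μ = 792·7.9·0.09016/0.00133 = 4.241e+05.
ε/D_h = 0.00017/0.09016 = 0.00189; Haaland gives 1/√f = -1.8 log₁₀[0.000221+1.63e-05] = 6.523, so f = 0.0235.
ΔP = f(L/D_h)(ρV²/2) = 0.0235·8.31/0.09016·2.471e+04 = 5.353e+04 Pa.

ΔP ≈ 53500 Pa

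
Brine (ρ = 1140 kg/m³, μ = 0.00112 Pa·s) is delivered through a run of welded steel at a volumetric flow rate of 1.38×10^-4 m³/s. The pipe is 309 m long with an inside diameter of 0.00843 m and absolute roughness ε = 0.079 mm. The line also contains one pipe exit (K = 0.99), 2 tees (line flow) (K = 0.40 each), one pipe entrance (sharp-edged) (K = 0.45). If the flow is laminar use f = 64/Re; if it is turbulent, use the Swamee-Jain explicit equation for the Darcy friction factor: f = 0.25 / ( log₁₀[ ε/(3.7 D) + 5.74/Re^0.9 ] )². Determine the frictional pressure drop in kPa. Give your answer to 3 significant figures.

ΔP ≈ 5170 kPa

Cross-sectional area A = πD²/4 = π(0.00843)²/4 = 5.581e-05 m²; mean velocity V = Q/A = 0.000138/5.581e-05 = 2.472 m/s.
Reynolds number Re = ρVD/μ = 1140 · 2.472 · 0.00843 / 0.00112 = 2.122e+04.
Re > 4000 → turbulent. Relative roughness ε/D = 7.9e-05/0.00843 = 0.00937. Swamee-Jain: f = 0.25/(log₁₀[0.00937/3.7 + 5.74/2.122e+04^0.9])² = 0.25/(log₁₀[0.00253 + 0.000733])² = 0.25/(-2.486)² = 0.04045.
Total minor-loss coefficient ΣK = 1·0.99 + 2·0.4 + 1·0.45 = 2.24.
ΔP = [f·L/D + ΣK]·(ρV²/2) = [0.04045·309/0.00843 + 2.24]·(1140·2.472²/2) = [1483 + 2.24]·3485 = 5.174e+06 Pa.
ΔP = 5.174e+06 Pa = 5170 kPa.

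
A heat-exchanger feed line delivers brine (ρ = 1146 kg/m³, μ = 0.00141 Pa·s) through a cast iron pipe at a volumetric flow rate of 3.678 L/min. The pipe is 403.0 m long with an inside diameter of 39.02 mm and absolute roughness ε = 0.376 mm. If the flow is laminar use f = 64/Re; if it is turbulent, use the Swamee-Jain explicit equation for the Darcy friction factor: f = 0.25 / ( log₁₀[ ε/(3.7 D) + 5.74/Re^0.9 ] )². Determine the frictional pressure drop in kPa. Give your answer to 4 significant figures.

ΔP ≈ 0.6122 kPa

Q = 3.678 L/min = 3.678/60000 = 6.13e-05 m³/s.
Cross-sectional area A = πD²/4 = π(0.03902)²/4 = 0.001196 m²; mean velocity V = Q/A = 6.13e-05/0.001196 = 0.05126 m/s.
Reynolds number Re = ρVD/μ = 1146 · 0.05126 · 0.03902 / 0.00141 = 1626.
Re < 2300 → laminar flow, so f = 64/Re = 64/1626 = 0.03937 (the turbulent correlation is not needed).
Darcy-Weisbach: ΔP = f(L/D)(ρV²/2) = 0.03937·(403/0.03902)·(1146·0.05126²/2) = 0.03937·1.033e+04·1.506 = 612.2 Pa.
ΔP = 612.2 Pa = 0.6122 kPa.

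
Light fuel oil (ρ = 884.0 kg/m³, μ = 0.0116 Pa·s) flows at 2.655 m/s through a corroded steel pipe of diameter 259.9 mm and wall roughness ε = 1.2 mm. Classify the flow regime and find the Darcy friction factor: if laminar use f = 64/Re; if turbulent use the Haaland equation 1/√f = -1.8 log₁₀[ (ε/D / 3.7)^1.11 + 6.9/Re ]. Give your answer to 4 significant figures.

f ≈ 0.03136

Re = ρVD/μ = 884·2.655·0.2599/0.0116 = 5.259e+04.
Re > 4000 → turbulent. ε/D = 0.0012/0.2599 = 0.00462; Haaland: 1/√f = -1.8 log₁₀[0.000598 + 0.000131] = 5.647, so f = 0.03136.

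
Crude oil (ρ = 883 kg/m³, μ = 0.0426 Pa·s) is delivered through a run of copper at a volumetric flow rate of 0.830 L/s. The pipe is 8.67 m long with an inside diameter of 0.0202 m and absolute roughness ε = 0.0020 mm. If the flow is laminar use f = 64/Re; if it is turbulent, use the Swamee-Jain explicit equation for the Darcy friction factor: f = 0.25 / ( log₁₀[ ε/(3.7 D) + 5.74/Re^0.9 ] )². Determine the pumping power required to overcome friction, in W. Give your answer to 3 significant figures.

P ≈ 62.3 W

Q = 0.830 L/s = 0.830/1000 = 0.00083 m³/s.
Cross-sectional area A = πD²/4 = π(0.0202)²/4 = 0.0003205 m²; mean velocity V = Q/A = 0.00083/0.0003205 = 2.59 m/s.
Reynolds number Re = ρVD/μ = 883 · 2.59 · 0.0202 / 0.0426 = 1084.
Re < 2300 → laminar flow, so f = 64/Re = 64/1084 = 0.05902 (the turbulent correlation is not needed).
Darcy-Weisbach: ΔP = f(L/D)(ρV²/2) = 0.05902·(8.67/0.0202)·(883·2.59²/2) = 0.05902·429.2·2961 = 7.502e+04 Pa.
Pumping power P = QΔP = 0.00083·7.502e+04 = 62.26 W = 62.3 W.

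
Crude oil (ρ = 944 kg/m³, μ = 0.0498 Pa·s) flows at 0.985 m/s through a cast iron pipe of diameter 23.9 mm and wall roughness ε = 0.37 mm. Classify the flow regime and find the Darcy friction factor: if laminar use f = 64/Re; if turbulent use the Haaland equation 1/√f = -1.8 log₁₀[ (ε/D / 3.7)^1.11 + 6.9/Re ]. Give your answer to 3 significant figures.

Re = ρVD/μ = 944·0.985·0.0239/0.0498 = 446.2.
Re < 2300 → laminar, so f = 64/Re = 0.1434 (roughness is irrelevant in laminar flow).

f ≈ 0.143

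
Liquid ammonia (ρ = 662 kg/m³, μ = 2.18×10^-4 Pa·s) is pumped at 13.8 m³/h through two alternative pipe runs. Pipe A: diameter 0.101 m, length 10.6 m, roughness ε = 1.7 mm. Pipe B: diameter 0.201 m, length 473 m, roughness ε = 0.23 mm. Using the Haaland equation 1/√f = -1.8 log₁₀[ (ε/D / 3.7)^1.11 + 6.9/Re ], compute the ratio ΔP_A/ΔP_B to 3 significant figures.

Pipe A: V = Q/A = 0.003833/0.008012 = 0.4785 m/s; Re = 1.467e+05; ε/D = 0.0168; Haaland → f = 0.04595; ΔP_A = f(L/D)(ρV²/2) = 365.4 Pa.
Pipe B: V = Q/A = 0.003833/0.03173 = 0.1208 m/s; Re = 7.374e+04; ε/D = 0.00114; Haaland → f = 0.02309; ΔP_B = f(L/D)(ρV²/2) = 262.5 Pa.
ΔP_A/ΔP_B = 365.4/262.5 = 1.39.

ΔP_A/ΔP_B ≈ 1.39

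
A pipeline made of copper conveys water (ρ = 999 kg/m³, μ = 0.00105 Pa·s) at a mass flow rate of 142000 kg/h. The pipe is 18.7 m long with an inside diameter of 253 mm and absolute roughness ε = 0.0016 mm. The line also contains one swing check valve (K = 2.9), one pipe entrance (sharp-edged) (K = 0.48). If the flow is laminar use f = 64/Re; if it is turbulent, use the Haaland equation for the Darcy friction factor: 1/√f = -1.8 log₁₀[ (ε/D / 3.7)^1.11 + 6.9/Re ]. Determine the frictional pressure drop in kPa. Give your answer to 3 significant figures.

ṁ = 142000 kg/h = 142000/3600 = 39.44 kg/s.
A = πD²/4 = π(0.253)²/4 = 0.05027 m²; mean velocity V = ṁ/(ρA) = 39.44/(999 · 0.05027) = 0.7854 m/s.
Reynolds number Re = ρVD/μ = 999 · 0.7854 · 0.253 / 0.00105 = 1.891e+05.
Re > 4000 → turbulent. Relative roughness ε/D = 1.6e-06/0.253 = 6.32e-06. Haaland: 1/√f = -1.8 log₁₀[(6.32e-06/3.7)^1.11 + 6.9/1.891e+05] = -1.8 log₁₀[3.97e-07 + 3.65e-05] = 7.979, so f = 0.01571.
Total minor-loss coefficient ΣK = 1·2.9 + 1·0.48 = 3.38.
ΔP = [f·L/D + ΣK]·(ρV²/2) = [0.01571·18.7/0.253 + 3.38]·(999·0.7854²/2) = [1.161 + 3.38]·308.1 = 1399 Pa.
ΔP = 1399 Pa = 1.40 kPa.

ΔP ≈ 1.40 kPa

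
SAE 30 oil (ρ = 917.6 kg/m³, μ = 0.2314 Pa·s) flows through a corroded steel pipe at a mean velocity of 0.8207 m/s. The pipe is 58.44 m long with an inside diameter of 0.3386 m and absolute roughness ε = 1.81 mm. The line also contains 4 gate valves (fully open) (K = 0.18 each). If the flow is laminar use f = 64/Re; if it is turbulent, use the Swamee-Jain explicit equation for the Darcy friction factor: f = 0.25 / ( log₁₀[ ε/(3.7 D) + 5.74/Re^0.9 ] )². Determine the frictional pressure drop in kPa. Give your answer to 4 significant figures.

ΔP ≈ 3.320 kPa

Reynolds number Re = ρVD/μ = 917.6 · 0.8207 · 0.3386 / 0.231 = 1102.
Re < 2300 → laminar flow, so f = 64/Re = 64/1102 = 0.05808 (the turbulent correlation is not needed).
Total minor-loss coefficient ΣK = 4·0.18 = 0.72.
ΔP = [f·L/D + ΣK]·(ρV²/2) = [0.05808·58.44/0.3386 + 0.72]·(917.6·0.8207²/2) = [10.02 + 0.72]·309 = 3320 Pa.
ΔP = 3320 Pa = 3.320 kPa.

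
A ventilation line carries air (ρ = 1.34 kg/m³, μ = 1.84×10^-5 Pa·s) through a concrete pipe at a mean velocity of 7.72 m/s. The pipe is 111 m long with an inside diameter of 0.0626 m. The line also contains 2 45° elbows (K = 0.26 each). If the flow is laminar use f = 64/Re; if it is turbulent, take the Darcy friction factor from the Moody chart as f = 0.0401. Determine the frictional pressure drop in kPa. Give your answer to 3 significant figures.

Reynolds number Re = ρVD/μ = 1.34 · 7.72 · 0.0626 / 1.84e-05 = 3.519e+04.
Re > 4000 → turbulent; use the Moody-chart value f = 0.0401.
Total minor-loss coefficient ΣK = 2·0.26 = 0.52.
ΔP = [f·L/D + ΣK]·(ρV²/2) = [0.0401·111/0.0626 + 0.52]·(1.34·7.72²/2) = [71.1 + 0.52]·39.93 = 2860 Pa.
ΔP = 2860 Pa = 2.86 kPa.

ΔP ≈ 2.86 kPa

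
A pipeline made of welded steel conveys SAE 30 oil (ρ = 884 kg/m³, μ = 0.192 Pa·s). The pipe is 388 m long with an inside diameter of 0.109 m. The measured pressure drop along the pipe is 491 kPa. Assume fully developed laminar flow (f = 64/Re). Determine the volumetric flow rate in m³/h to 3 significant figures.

Q ≈ 82.2 m³/h

For laminar flow, f = 64/Re with Re = ρVD/μ, so Darcy-Weisbach reduces to ΔP = 32μLV/D². Solving for V: V = ΔP·D²/(32μL) = 4.91e+05·(0.109)²/(32·0.192·388) = 2.447 m/s.
Check: Re = ρVD/μ = 884·2.447·0.109/0.192 = 1228 < 2300, so the laminar assumption holds.
Q = V·A = 2.447·(π/4·0.109²) = 0.02283 m³/s = 82.2 m³/h.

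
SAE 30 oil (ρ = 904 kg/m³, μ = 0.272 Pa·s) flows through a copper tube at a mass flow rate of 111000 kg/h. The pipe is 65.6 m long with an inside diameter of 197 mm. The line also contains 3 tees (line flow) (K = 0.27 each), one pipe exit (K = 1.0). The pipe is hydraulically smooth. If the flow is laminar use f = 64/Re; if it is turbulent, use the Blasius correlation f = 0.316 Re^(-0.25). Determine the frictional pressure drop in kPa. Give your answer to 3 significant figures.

ṁ = 111000 kg/h = 111000/3600 = 30.83 kg/s.
A = πD²/4 = π(0.197)²/4 = 0.03048 m²; mean velocity V = ṁ/(ρA) = 30.83/(904 · 0.03048) = 1.119 m/s.
Reynolds number Re = ρVD/μ = 904 · 1.119 · 0.197 / 0.272 = 732.6.
Re < 2300 → laminar flow, so f = 64/Re = 64/732.6 = 0.08735 (the turbulent correlation is not needed).
Total minor-loss coefficient ΣK = 3·0.27 + 1·1 = 1.81.
ΔP = [f·L/D + ΣK]·(ρV²/2) = [0.08735·65.6/0.197 + 1.81]·(904·1.119²/2) = [29.09 + 1.81]·566 = 1.749e+04 Pa.
ΔP = 1.749e+04 Pa = 17.5 kPa.

ΔP ≈ 17.5 kPa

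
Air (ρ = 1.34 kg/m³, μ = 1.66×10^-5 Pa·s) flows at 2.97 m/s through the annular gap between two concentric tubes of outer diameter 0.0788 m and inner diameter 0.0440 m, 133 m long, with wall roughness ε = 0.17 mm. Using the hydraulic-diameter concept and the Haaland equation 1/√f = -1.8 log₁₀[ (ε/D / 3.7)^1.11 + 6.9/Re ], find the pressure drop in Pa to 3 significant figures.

Hydraulic diameter D_h = 4A/P = D_o - D_i = 0.0788 - 0.044 = 0.0348 m.
Re = ρVD_h/μ = 1.34·2.97·0.0348/1.66e-05 = 8343.
ε/D_h = 0.00017/0.0348 = 0.00489; Haaland gives 1/√f = -1.8 log₁₀[0.000637+0.000827] = 5.102, so f = 0.03841.
ΔP = f(L/D_h)(ρV²/2) = 0.03841·133/0.0348·5.91 = 867.7 Pa.

ΔP ≈ 868 Pa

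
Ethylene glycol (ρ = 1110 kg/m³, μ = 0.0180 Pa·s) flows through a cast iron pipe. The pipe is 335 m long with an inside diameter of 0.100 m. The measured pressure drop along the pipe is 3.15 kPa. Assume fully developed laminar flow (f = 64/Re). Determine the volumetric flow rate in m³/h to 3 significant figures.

Q ≈ 4.62 m³/h

For laminar flow, f = 64/Re with Re = ρVD/μ, so Darcy-Weisbach reduces to ΔP = 32μLV/D². Solving for V: V = ΔP·D²/(32μL) = 3150·(0.1)²/(32·0.018·335) = 0.1632 m/s.
Check: Re = ρVD/μ = 1110·0.1632·0.1/0.018 = 1007 < 2300, so the laminar assumption holds.
Q = V·A = 0.1632·(π/4·0.1²) = 0.001282 m³/s = 4.62 m³/h.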